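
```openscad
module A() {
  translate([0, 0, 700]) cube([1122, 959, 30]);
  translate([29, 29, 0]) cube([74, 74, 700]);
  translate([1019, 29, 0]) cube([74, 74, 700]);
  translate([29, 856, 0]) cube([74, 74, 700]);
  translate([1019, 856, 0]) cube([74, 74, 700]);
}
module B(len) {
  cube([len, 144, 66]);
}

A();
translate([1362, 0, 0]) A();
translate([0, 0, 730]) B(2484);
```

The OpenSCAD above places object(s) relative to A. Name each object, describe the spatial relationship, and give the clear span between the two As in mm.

A is a table. B is a beam. A beam spans the tops of two tables. The clear span between the two tables is 240 mm.

Second table starts at x = 1362; first ends at x = 1122; clear span = 1362 − 1122 = 240 mm.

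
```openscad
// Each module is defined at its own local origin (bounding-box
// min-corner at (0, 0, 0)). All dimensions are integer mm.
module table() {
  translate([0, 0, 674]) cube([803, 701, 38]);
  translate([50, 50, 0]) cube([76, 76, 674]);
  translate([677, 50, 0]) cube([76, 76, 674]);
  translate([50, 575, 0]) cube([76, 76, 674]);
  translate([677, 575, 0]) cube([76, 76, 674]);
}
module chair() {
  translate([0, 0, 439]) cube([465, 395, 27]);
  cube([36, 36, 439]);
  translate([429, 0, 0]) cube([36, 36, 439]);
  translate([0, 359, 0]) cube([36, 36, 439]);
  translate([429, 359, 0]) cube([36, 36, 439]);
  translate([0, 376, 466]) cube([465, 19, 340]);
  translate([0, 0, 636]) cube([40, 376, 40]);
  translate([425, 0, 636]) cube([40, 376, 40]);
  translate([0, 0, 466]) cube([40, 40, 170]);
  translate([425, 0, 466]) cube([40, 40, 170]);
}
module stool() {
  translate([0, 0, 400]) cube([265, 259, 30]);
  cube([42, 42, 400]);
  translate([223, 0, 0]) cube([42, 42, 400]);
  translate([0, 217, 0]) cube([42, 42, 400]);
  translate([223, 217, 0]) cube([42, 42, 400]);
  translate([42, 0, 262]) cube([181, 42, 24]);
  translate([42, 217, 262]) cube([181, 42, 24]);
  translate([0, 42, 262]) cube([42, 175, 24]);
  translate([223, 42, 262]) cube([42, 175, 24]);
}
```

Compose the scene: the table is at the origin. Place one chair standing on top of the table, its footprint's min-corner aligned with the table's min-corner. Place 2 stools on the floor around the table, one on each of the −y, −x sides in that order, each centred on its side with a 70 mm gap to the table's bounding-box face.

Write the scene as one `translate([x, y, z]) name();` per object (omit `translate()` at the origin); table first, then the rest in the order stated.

table();
translate([0, 0, 712]) chair();
translate([269, -329, 0]) stool();
translate([-335, 221, 0]) stool();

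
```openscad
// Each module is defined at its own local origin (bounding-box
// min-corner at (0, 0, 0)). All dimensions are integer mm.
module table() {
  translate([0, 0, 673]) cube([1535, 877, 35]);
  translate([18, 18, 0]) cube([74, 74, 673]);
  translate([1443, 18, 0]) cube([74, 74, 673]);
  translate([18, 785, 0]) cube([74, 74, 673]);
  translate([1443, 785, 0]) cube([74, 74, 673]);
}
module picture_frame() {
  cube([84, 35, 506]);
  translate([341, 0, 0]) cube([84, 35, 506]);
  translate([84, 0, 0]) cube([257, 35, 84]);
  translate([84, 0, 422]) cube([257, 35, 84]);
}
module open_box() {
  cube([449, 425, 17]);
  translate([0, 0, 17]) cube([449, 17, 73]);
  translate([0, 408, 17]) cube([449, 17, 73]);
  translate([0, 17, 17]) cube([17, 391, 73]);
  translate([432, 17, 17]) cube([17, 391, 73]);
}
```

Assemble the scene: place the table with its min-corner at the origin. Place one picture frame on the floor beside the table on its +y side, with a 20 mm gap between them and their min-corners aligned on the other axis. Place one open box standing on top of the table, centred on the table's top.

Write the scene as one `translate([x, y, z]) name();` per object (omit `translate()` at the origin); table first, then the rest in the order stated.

table();
translate([0, 897, 0]) picture_frame();
translate([543, 226, 708]) open_box();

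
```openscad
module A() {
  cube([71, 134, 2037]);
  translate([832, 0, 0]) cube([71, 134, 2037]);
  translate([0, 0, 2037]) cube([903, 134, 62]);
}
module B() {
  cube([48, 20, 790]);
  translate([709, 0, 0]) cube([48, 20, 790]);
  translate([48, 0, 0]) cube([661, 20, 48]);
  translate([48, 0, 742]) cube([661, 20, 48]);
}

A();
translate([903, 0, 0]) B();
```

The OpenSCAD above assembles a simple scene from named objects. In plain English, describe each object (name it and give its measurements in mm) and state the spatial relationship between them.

A is a door frame. The clear opening is 761 mm wide and 2037 mm high. Two 71 mm wide jambs, 134 mm deep, stand either side of the opening from the floor to the top of the opening. A 62 mm thick head sits across the top of both jambs, spanning the full outside width of the frame.

B is a picture frame with a 661×694 mm rectangular opening (x by z) and a uniform 48 mm border on every side. Frame depth is 20 mm along y. It is built from two vertical stiles running the full outside height and two horizontal rails spanning the gap between the stiles.

The picture frame is against the door frame's +x side, with their −y faces flush.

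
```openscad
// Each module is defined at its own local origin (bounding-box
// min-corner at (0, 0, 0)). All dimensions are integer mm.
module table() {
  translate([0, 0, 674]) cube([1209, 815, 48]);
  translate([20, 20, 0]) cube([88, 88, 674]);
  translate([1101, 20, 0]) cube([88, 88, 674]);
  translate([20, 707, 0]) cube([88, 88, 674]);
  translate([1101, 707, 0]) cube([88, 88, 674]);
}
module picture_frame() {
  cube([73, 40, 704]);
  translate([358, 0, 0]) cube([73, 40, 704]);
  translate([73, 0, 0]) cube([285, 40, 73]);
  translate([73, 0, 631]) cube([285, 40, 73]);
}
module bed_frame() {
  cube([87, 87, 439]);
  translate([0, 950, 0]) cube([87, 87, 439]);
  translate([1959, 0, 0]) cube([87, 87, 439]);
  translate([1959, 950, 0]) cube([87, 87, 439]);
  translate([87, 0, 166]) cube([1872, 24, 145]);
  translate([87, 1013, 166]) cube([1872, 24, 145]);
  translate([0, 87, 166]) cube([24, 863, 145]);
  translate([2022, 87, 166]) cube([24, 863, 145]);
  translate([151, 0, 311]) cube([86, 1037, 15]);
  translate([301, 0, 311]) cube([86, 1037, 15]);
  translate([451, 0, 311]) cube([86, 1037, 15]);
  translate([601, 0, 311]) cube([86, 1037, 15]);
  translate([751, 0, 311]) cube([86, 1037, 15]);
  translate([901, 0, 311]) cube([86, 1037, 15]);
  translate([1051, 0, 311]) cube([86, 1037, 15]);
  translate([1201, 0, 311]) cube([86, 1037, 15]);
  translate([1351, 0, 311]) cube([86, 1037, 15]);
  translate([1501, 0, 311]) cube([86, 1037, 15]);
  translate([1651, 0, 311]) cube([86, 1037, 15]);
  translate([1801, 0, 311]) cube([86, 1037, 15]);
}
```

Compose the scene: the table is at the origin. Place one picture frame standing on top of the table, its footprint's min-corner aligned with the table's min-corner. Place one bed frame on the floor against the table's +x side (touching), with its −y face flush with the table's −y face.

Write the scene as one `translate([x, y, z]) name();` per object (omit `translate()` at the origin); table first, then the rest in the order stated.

table();
translate([0, 0, 722]) picture_frame();
translate([1209, 0, 0]) bed_frame();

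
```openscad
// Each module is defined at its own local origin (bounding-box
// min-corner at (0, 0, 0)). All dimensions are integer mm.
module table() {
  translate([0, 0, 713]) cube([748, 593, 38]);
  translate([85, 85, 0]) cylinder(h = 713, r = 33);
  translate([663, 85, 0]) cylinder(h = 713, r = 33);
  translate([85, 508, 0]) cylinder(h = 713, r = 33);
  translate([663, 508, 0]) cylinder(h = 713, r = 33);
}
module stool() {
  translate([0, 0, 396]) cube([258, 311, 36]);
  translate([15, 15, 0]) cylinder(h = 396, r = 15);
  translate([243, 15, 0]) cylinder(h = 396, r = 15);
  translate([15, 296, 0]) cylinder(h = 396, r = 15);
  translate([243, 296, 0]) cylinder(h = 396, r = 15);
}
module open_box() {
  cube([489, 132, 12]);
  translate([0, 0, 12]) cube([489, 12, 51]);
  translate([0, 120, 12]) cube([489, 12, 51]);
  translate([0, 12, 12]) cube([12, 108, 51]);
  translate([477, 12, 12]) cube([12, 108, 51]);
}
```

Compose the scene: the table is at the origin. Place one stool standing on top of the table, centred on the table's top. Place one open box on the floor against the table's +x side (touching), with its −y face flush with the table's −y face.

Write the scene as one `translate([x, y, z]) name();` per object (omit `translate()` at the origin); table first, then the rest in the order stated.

table();
translate([245, 141, 751]) stool();
translate([748, 0, 0]) open_box();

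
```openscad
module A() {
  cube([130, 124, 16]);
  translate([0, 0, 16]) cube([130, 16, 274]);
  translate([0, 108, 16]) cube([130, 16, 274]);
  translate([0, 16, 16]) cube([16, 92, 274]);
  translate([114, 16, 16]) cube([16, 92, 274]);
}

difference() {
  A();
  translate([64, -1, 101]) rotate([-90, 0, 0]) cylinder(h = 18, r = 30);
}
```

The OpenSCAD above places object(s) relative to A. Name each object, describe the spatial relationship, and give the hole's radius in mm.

The subtracted cylinder has r = 30 mm.

A is an open box. The open box has a circular hole through its front wall. The hole's radius is 30 mm.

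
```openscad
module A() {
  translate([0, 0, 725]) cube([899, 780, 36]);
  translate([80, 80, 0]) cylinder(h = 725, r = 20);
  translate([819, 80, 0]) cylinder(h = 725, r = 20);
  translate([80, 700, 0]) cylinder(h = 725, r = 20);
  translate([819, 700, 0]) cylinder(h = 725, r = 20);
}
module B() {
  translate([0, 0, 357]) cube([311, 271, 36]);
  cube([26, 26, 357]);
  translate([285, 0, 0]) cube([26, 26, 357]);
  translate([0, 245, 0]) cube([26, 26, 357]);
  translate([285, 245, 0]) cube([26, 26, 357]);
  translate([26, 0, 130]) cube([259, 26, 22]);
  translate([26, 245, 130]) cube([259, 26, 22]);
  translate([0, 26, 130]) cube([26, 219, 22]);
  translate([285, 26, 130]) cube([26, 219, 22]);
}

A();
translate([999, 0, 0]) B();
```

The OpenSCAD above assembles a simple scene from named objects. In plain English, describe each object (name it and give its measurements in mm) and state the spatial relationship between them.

A is a table: top 899 mm (x) × 780 mm (y), 36 mm thick, upper face at z = 761 mm, on four round legs of 40 mm diameter, each leg's bounding box inset 60 mm from the nearest pair of top edges, running from z = 0 to the bottom of the top.

B is a four-legged stool. The seat is 311×271 mm, 36 mm thick, top at z = 393 mm. It stands on four square legs, each 26×26 mm in cross-section, from z = 0 to the seat underside, each flush with a corner of the seat. Four stretchers, 26 mm wide and 22 mm tall, connect adjacent legs with their undersides at z = 130 mm, each running between the inner faces of the legs it joins and aligned with the legs' outer faces on the other axis.

The stool is on the floor beside the table on its +x side.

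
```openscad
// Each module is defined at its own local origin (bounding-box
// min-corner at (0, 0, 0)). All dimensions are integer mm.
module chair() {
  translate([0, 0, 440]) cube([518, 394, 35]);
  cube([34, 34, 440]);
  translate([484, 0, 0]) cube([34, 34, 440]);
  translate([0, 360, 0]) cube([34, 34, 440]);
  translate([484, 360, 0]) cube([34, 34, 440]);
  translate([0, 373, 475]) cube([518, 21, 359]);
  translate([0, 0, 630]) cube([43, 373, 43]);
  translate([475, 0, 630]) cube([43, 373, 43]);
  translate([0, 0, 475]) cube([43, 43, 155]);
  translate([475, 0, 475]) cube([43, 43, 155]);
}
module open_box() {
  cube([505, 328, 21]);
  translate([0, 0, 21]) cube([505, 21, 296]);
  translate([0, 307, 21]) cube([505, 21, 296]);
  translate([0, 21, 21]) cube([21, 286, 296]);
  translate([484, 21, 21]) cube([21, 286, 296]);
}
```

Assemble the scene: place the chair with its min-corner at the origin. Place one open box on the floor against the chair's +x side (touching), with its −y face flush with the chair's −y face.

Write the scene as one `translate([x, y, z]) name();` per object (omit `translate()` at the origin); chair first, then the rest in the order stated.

chair();
translate([518, 0, 0]) open_box();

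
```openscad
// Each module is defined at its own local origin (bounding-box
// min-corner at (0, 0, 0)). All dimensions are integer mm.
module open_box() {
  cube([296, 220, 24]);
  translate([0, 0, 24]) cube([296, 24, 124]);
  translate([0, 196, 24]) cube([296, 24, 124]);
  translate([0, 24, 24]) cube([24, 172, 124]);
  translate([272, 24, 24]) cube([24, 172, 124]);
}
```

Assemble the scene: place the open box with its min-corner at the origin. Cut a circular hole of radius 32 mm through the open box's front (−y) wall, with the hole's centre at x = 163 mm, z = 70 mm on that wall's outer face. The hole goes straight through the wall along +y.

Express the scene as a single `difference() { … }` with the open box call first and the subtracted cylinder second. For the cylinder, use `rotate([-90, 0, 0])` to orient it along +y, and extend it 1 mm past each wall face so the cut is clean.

difference() {
  open_box();
  translate([163, -1, 70]) rotate([-90, 0, 0]) cylinder(h = 26, r = 32);
}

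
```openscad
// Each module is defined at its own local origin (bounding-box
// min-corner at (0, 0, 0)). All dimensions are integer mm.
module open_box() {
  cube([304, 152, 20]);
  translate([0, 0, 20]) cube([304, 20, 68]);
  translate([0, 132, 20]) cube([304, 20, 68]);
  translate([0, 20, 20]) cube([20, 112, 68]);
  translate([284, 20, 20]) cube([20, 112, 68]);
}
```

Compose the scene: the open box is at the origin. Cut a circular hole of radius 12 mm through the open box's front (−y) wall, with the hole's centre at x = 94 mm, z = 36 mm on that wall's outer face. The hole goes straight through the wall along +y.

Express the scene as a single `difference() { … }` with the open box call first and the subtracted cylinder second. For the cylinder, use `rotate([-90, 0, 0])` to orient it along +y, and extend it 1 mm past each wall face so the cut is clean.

difference() {
  open_box();
  translate([94, -1, 36]) rotate([-90, 0, 0]) cylinder(h = 22, r = 12);
}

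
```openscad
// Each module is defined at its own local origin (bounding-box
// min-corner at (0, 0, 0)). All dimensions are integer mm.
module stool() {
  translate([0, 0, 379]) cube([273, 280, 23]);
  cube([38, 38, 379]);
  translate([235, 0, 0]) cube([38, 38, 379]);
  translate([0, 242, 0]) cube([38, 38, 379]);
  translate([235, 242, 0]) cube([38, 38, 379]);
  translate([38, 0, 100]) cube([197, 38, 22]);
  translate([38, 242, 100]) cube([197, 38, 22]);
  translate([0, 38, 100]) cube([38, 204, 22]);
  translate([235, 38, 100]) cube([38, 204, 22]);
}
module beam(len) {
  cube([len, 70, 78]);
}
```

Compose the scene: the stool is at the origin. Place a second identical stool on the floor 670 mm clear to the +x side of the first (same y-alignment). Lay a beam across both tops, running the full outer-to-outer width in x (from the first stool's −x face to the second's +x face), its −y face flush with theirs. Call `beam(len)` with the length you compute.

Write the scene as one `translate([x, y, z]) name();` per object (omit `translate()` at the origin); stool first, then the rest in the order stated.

stool();
translate([943, 0, 0]) stool();
translate([0, 0, 402]) beam(1216);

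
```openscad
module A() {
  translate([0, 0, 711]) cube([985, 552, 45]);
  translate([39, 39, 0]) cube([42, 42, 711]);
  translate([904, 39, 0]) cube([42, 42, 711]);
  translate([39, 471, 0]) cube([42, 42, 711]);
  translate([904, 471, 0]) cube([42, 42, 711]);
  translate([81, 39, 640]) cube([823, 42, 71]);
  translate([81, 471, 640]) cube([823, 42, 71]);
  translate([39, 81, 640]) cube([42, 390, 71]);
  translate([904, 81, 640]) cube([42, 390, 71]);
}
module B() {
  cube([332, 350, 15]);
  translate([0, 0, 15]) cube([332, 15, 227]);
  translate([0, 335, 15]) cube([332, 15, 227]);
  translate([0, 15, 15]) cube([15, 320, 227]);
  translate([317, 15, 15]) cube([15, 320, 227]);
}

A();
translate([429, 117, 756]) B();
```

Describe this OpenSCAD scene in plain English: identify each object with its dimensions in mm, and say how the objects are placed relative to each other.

A is a table: top 985 mm (x) × 552 mm (y), 45 mm thick, upper face at z = 756 mm, on four 42×42 mm square legs, each inset 39 mm from the nearest pair of top edges, running from z = 0 to the bottom of the top. Four apron rails, 42 mm thick and 71 mm tall, run between adjacent legs with their top edges flush with the underside of the top and their outer faces flush with the legs' outer faces.

B is an open-topped rectangular box: outside dimensions 332×350×242 mm, with a uniform wall and base thickness of 15 mm. The base is a full 332×350 slab on the floor; four walls sit on top of the base. The front and back walls (the −y and +y sides) span the full width; the two side walls fit between them.

The open box is on top of the table.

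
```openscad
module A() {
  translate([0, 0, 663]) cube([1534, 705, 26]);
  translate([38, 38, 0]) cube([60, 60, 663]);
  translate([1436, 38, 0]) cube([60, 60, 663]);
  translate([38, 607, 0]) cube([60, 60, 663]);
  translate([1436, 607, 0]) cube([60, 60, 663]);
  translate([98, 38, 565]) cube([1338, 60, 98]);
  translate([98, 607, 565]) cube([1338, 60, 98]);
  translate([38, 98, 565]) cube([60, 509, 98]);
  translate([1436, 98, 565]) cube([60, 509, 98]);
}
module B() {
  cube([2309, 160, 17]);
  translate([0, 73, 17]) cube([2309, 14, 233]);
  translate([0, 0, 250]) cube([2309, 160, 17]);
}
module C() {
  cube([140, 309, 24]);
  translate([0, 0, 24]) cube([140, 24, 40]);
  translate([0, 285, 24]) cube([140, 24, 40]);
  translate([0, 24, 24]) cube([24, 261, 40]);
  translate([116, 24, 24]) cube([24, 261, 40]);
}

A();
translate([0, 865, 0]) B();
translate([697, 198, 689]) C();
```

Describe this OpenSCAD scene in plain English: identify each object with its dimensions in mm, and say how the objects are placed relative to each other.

A is a table with a 1534×705 mm rectangular top, 26 mm thick, top surface at z = 689 mm, supported by four 60×60 mm square legs, each inset 38 mm from the nearest pair of top edges, running from the floor. Four apron rails, 60 mm thick and 98 mm tall, run between adjacent legs with their top edges flush with the underside of the top and their outer faces flush with the legs' outer faces.

B is an I-beam lying along x, 2309 mm long. Overall section height 267 mm. Two flanges 160 mm wide (y) and 17 mm thick, one on the floor and one at the top; a web 14 mm thick runs between them, centred on the flange width.

C is an open storage box with external size 140×309×64 mm and wall thickness 24 mm (the base is also 24 mm thick). The base covers the whole footprint; the four walls stand on the base, with the y-facing walls full-width and the x-facing walls fitting between their inner faces.

The I-beam is on the floor beside the table on its +y side. The open box is on top of the table, centred.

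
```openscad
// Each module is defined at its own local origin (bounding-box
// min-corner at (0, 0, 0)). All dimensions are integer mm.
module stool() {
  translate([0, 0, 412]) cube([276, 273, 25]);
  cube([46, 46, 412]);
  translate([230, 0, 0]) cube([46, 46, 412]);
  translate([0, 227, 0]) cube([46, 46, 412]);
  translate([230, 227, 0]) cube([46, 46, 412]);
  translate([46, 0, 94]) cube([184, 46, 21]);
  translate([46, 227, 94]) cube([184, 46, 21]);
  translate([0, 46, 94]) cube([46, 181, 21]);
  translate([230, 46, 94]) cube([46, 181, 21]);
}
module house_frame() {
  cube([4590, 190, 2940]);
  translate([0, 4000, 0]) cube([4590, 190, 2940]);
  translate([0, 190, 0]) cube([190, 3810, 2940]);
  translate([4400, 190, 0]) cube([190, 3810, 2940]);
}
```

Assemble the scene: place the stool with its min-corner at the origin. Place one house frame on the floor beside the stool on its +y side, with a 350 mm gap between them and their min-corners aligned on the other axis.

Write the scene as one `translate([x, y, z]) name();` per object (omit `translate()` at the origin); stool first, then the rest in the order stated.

stool();
translate([0, 623, 0]) house_frame();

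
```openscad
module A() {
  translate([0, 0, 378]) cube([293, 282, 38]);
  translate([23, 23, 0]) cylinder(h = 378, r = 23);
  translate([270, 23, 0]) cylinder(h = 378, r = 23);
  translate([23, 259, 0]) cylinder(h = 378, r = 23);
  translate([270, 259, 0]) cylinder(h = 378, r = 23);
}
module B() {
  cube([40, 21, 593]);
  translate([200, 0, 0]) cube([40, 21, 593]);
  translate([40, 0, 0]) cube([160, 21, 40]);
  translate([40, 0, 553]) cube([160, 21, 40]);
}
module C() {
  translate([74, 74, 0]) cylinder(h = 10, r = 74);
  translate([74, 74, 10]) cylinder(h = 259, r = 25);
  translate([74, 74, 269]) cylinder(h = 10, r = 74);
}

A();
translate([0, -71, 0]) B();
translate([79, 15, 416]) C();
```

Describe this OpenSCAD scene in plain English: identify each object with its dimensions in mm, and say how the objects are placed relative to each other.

A is a four-legged stool. The seat is a 293×282×38 mm slab whose top surface is at z = 416 mm; four round legs, each 46 mm in diameter, run from the floor (z = 0) to the underside of the seat, each leg's axis is inset half a diameter from the nearest pair of seat edges (so the leg's bounding box is flush with the corner).

B is a rectangular picture frame lying in the x–z plane (depth along y). The opening is 160 mm wide (x) by 513 mm tall (z), surrounded by a border 40 mm wide on all four sides. The frame is 21 mm deep and is made of two full-height vertical stiles with two horizontal rails fitted between them.

C is a spool: two coaxial disc flanges of radius 74 mm and thickness 10 mm, joined by a core cylinder of radius 25 mm and height 259 mm. The lower flange rests on z = 0 and the three cylinders share a vertical axis.

The picture frame is on the floor beside the stool on its −y side. The spool is on top of the stool.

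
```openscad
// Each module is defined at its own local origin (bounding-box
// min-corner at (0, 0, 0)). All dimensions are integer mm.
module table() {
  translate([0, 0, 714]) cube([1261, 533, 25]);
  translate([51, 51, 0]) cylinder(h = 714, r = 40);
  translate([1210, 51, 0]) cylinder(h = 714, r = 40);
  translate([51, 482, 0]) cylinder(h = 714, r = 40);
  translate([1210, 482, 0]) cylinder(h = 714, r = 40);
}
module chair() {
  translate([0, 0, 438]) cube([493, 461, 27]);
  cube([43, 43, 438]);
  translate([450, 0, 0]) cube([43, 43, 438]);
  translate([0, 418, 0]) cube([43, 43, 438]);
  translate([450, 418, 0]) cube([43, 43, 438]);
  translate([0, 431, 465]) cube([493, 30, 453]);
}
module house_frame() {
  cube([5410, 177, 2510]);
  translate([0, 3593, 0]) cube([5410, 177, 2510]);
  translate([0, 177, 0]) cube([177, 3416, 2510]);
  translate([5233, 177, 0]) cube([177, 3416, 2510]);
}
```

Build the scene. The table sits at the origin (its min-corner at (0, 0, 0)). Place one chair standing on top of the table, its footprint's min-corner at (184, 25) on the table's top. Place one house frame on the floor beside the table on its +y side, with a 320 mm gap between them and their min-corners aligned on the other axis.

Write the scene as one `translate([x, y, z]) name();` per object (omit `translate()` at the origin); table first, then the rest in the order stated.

table();
translate([184, 25, 739]) chair();
translate([0, 853, 0]) house_frame();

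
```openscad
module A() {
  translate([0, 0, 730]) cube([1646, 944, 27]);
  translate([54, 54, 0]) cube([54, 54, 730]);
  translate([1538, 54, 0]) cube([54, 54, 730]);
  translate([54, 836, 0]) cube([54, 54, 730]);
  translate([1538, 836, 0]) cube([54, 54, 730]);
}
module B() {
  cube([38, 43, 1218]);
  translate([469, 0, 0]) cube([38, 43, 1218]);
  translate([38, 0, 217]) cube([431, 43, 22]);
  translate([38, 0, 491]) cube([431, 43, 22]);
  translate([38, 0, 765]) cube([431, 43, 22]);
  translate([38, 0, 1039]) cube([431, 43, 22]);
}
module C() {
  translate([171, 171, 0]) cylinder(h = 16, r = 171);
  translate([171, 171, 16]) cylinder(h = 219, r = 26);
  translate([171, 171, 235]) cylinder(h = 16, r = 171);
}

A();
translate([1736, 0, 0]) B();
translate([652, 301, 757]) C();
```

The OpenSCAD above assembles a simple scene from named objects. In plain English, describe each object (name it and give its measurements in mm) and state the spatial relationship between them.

A is a table with a 1646×944 mm rectangular top, 27 mm thick, top surface at z = 757 mm, supported by four 54×54 mm square legs, each inset 54 mm from the nearest pair of top edges, running from the floor.

B is a straight ladder. Two 38×43 mm vertical rails, 1218 mm tall, stand 507 mm apart (outside-to-outside) with their front faces coplanar on the −y side. 4 rungs, each 43 mm deep and 22 mm tall, span between the inner faces of the rails, front faces flush with the rails. The lowest rung's underside is at z = 217 mm and rungs are spaced 274 mm apart (underside to underside).

C is a spool: two coaxial disc flanges of radius 171 mm and thickness 16 mm, joined by a core cylinder of radius 26 mm and height 219 mm. The lower flange rests on z = 0 and the three cylinders share a vertical axis.

The ladder is on the floor beside the table on its +x side. The spool is on top of the table, centred.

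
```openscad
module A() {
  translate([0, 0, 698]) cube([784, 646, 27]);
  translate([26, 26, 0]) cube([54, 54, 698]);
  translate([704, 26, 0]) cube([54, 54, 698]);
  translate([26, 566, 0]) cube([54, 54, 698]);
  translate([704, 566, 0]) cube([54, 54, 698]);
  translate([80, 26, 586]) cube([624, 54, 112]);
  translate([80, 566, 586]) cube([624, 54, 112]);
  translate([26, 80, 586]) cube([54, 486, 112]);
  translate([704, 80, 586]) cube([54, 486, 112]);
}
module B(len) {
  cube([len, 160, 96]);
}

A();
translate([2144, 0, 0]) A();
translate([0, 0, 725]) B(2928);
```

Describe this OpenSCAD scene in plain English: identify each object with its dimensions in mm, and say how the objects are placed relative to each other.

A is a rectangular dining table. The top is 784×646×27 mm with its upper surface at z = 725 mm. It stands on four 54×54 mm square legs, each inset 26 mm from the nearest pair of top edges, running from the floor to the underside of the top. Four apron rails, 54 mm thick and 112 mm tall, run between adjacent legs with their top edges flush with the underside of the top and their outer faces flush with the legs' outer faces.

B is a rectangular beam 2928 mm long (x), 160 mm deep (y), 96 mm thick (z).

The beam spans the tops of two tables placed 1360 mm apart, resting at z = 725 mm.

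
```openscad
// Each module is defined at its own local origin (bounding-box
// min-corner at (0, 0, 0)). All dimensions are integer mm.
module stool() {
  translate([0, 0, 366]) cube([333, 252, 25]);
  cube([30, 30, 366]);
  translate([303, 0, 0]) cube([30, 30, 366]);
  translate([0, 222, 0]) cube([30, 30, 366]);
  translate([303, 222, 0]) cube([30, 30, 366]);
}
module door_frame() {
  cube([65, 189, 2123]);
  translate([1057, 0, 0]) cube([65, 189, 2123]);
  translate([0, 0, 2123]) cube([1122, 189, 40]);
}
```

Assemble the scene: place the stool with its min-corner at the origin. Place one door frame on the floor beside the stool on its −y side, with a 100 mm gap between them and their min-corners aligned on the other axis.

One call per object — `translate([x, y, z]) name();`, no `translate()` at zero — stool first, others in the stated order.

stool();
translate([0, -289, 0]) door_frame();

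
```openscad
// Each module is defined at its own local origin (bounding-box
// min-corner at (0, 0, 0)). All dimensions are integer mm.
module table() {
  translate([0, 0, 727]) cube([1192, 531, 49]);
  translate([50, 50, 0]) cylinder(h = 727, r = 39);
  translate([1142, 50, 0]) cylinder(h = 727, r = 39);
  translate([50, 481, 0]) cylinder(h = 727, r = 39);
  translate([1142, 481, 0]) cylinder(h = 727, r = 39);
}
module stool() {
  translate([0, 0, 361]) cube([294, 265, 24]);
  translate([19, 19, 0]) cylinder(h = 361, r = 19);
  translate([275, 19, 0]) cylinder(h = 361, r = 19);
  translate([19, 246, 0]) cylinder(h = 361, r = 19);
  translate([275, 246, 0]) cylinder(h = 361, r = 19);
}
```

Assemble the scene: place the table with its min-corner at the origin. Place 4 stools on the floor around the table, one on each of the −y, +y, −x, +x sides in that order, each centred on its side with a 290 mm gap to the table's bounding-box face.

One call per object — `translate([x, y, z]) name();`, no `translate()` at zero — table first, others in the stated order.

table();
translate([449, -555, 0]) stool();
translate([449, 821, 0]) stool();
translate([-584, 133, 0]) stool();
translate([1482, 133, 0]) stool();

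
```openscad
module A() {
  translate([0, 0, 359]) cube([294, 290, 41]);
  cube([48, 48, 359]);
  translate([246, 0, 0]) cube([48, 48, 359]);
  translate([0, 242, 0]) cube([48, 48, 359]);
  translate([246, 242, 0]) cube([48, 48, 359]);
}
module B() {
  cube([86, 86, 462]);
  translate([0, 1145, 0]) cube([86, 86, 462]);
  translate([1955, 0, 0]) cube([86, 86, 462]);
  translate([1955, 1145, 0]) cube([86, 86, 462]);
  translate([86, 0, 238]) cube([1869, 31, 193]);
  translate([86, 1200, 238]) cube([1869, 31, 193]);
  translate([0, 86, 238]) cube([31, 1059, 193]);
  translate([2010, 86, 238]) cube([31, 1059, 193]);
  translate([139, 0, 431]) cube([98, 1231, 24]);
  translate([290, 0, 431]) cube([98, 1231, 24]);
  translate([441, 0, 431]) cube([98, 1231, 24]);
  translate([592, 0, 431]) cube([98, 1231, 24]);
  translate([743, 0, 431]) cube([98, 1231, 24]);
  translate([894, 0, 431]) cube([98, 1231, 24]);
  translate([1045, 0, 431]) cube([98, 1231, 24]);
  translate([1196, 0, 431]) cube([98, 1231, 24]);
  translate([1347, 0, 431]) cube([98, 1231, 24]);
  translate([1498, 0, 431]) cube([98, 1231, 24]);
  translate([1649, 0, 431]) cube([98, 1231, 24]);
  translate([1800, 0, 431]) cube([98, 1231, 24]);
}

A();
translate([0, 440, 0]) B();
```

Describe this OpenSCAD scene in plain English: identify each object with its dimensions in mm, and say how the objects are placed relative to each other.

A is a four-legged stool. The seat is a 294×290×41 mm slab whose top surface is at z = 400 mm; four square legs, each 48×48 mm in cross-section, run from the floor (z = 0) to the underside of the seat, each flush with a corner of the seat.

B is a bed frame 2041 mm long (x) by 1231 mm wide (y). Four 86×86 mm corner posts, 462 mm tall, at the corners of the footprint. Four rails of 31 mm thickness and 193 mm height run between adjacent posts with their undersides at z = 238 mm, their outer faces flush with the outside of the frame (the two x-running rails run between the posts' inner faces; the two y-running rails run between the posts' inner faces). 12 slats, each 98 mm wide (x) and 24 mm thick, lie across the top of the two x-running rails, running the full 1231 mm width of the frame in y; the slats are evenly spaced along x between the inner faces of the end posts with equal gaps (rounded down to the nearest mm) at the −x end and between each pair — any rounding remainder accumulates at the +x end.

The bed frame is on the floor beside the stool on its +y side.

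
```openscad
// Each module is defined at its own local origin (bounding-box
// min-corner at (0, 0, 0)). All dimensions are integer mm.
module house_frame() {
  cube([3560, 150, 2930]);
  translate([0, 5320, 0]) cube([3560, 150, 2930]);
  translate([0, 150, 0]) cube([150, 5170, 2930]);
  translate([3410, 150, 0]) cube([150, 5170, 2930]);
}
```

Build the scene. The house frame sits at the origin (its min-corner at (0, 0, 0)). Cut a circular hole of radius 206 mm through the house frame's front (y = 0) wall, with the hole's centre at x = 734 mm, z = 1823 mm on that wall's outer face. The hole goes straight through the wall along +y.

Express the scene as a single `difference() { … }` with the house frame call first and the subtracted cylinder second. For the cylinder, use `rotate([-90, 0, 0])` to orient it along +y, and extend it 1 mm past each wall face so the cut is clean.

difference() {
  house_frame();
  translate([734, -1, 1823]) rotate([-90, 0, 0]) cylinder(h = 152, r = 206);
}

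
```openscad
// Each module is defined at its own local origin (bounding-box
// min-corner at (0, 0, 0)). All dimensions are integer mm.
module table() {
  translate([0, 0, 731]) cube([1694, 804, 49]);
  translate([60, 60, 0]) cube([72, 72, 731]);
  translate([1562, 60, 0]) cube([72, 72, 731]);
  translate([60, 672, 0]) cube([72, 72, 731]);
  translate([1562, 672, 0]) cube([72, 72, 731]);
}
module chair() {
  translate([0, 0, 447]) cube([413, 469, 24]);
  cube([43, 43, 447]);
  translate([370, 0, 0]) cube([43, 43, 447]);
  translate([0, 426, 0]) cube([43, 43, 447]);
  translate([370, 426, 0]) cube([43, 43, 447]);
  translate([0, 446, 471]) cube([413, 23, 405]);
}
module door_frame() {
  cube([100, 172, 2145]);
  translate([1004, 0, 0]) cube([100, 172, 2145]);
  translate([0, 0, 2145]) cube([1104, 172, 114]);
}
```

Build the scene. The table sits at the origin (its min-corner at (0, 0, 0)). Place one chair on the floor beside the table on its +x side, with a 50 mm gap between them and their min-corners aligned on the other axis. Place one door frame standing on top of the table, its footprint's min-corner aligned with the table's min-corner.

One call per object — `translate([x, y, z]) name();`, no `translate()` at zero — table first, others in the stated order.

table();
translate([1744, 0, 0]) chair();
translate([0, 0, 780]) door_frame();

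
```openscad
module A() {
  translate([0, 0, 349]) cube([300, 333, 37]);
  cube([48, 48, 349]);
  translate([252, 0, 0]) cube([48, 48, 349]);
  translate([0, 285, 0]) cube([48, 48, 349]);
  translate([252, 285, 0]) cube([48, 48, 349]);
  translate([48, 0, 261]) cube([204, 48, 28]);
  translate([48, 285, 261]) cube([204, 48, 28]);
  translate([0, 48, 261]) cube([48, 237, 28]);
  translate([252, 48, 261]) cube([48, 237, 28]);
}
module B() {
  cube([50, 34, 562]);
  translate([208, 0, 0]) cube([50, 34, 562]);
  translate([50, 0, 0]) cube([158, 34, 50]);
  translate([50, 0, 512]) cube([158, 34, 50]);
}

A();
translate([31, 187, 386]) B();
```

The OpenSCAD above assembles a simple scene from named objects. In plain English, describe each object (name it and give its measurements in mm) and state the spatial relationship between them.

A is a four-legged stool. The seat is a 300×333×37 mm slab whose top surface is at z = 386 mm; four square legs, each 48×48 mm in cross-section, run from the floor (z = 0) to the underside of the seat, each flush with a corner of the seat. Four stretchers, 48 mm wide and 28 mm tall, connect adjacent legs with their undersides at z = 261 mm, each running between the inner faces of the legs it joins and aligned with the legs' outer faces on the other axis.

B is a rectangular picture frame lying in the x–z plane (depth along y). The opening is 158 mm wide (x) by 462 mm tall (z), surrounded by a border 50 mm wide on all four sides. The frame is 34 mm deep and is made of two full-height vertical stiles with two horizontal rails fitted between them.

The picture frame is on top of the stool.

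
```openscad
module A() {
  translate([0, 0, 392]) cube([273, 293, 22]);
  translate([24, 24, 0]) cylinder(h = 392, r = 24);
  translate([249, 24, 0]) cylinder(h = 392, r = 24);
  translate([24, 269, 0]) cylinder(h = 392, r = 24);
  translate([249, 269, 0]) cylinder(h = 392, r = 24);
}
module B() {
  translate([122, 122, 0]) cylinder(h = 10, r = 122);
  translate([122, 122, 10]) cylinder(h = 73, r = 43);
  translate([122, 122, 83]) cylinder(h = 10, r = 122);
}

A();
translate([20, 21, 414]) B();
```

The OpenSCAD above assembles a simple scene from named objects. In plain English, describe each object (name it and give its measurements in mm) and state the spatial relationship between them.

A is a simple wooden stool: a rectangular seat 273 mm (x) by 293 mm (y), 22 mm thick, top face at z = 414 mm, on four round legs, each 48 mm in diameter. The legs rest on z = 0, each leg's axis is inset half a diameter from the nearest pair of seat edges (so the leg's bounding box is flush with the corner).

B is a spool: two coaxial disc flanges of radius 122 mm and thickness 10 mm, joined by a core cylinder of radius 43 mm and height 73 mm. The lower flange rests on z = 0 and the three cylinders share a vertical axis.

The spool is on top of the stool.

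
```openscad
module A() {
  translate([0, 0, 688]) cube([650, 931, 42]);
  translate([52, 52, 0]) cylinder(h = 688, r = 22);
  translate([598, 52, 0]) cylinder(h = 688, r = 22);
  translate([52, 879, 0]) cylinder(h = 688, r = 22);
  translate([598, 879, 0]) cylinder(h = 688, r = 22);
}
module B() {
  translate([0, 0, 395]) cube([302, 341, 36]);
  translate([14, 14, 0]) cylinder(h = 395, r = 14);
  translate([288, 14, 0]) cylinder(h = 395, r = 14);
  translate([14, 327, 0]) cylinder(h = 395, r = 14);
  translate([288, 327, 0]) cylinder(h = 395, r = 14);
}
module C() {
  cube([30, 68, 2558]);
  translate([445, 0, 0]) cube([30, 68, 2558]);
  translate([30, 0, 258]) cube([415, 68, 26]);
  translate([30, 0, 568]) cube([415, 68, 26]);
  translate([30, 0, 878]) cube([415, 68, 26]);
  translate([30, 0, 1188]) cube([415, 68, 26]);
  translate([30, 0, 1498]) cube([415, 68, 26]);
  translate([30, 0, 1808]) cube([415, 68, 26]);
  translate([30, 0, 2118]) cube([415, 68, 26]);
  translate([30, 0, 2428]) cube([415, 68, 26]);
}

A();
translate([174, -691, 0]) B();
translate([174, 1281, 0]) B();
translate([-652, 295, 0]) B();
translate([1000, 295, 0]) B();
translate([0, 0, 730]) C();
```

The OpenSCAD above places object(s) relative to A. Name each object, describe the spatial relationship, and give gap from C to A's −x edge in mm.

The ladder's min-x is at 0; the table's min-x is 0; gap = 0 mm.

A is a table. B is a stool. C is a ladder. Four stools sit around the table at the −y, +y, −x, +x sides. The ladder is on top of the table. The gap from the ladder to the table's −x edge is 0 mm.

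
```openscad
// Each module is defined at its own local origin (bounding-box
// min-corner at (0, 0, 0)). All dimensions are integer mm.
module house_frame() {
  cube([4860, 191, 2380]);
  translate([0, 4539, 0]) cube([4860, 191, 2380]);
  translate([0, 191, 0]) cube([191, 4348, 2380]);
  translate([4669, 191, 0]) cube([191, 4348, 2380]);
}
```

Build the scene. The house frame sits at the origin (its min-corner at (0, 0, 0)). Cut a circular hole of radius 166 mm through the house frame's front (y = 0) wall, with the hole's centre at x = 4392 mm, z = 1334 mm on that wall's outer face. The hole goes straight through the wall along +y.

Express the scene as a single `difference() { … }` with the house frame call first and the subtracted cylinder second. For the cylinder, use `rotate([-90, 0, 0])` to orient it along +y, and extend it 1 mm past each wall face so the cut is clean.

difference() {
  house_frame();
  translate([4392, -1, 1334]) rotate([-90, 0, 0]) cylinder(h = 193, r = 166);
}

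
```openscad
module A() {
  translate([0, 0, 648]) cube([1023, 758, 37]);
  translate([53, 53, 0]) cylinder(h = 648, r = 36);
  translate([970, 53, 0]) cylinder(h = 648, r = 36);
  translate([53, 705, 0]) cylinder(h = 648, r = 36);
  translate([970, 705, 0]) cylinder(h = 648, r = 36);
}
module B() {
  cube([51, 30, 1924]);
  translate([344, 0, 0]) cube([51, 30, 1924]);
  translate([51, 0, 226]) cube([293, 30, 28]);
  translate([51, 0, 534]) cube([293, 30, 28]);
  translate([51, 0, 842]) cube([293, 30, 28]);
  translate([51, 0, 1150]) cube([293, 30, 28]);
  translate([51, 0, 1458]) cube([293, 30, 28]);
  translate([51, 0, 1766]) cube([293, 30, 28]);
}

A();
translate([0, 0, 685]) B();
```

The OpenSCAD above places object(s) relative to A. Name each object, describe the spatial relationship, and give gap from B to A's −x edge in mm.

The ladder's min-x is at 0; the table's min-x is 0; gap = 0 mm.

A is a table. B is a ladder. The ladder is on top of the table. The gap from the ladder to the table's −x edge is 0 mm.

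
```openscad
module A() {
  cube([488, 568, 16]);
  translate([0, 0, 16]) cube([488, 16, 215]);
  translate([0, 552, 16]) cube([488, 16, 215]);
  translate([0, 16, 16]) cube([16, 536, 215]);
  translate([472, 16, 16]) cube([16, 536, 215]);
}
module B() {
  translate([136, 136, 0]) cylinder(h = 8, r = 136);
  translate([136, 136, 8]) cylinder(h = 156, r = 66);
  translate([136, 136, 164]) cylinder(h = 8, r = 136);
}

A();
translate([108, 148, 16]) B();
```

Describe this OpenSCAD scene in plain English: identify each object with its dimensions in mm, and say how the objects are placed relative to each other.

A is an open-topped rectangular box: outside dimensions 488×568×231 mm, with a uniform wall and base thickness of 16 mm. The base is a full 488×568 slab on the floor; four walls sit on top of the base. The front and back walls (the −y and +y sides) span the full width; the two side walls fit between them.

B is a spool: two coaxial disc flanges of radius 136 mm and thickness 8 mm, joined by a core cylinder of radius 66 mm and height 156 mm. The lower flange rests on z = 0 and the three cylinders share a vertical axis.

The spool sits inside the open box, centred.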